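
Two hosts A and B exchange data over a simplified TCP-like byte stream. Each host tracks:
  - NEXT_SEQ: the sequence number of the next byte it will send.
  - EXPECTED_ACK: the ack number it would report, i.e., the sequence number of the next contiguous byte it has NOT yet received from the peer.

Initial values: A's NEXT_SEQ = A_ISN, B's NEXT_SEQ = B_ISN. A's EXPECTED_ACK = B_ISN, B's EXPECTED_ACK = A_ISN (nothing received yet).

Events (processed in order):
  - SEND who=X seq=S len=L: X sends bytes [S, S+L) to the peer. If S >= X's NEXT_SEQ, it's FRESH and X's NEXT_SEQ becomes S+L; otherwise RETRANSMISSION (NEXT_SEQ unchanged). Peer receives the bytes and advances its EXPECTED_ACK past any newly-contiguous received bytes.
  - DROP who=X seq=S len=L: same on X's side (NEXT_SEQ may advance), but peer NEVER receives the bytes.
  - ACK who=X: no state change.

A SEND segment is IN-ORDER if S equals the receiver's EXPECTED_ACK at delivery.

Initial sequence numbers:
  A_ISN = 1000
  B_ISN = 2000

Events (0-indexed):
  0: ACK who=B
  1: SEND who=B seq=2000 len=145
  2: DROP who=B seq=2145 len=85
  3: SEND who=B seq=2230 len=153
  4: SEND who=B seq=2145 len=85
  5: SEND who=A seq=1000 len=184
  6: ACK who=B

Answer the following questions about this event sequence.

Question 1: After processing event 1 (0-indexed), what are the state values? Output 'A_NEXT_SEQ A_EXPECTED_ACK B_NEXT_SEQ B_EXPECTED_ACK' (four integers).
After event 0: A_seq=1000 A_ack=2000 B_seq=2000 B_ack=1000
After event 1: A_seq=1000 A_ack=2145 B_seq=2145 B_ack=1000

1000 2145 2145 1000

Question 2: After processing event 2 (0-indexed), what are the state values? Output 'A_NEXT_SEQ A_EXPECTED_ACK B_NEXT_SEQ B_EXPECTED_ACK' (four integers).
After event 0: A_seq=1000 A_ack=2000 B_seq=2000 B_ack=1000
After event 1: A_seq=1000 A_ack=2145 B_seq=2145 B_ack=1000
After event 2: A_seq=1000 A_ack=2145 B_seq=2230 B_ack=1000

1000 2145 2230 1000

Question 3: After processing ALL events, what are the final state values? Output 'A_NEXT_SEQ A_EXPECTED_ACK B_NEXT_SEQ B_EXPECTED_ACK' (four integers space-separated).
After event 0: A_seq=1000 A_ack=2000 B_seq=2000 B_ack=1000
After event 1: A_seq=1000 A_ack=2145 B_seq=2145 B_ack=1000
After event 2: A_seq=1000 A_ack=2145 B_seq=2230 B_ack=1000
After event 3: A_seq=1000 A_ack=2145 B_seq=2383 B_ack=1000
After event 4: A_seq=1000 A_ack=2383 B_seq=2383 B_ack=1000
After event 5: A_seq=1184 A_ack=2383 B_seq=2383 B_ack=1184
After event 6: A_seq=1184 A_ack=2383 B_seq=2383 B_ack=1184

Answer: 1184 2383 2383 1184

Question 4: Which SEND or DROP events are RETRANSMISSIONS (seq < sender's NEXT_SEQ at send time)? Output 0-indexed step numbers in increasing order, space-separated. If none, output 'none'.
Step 1: SEND seq=2000 -> fresh
Step 2: DROP seq=2145 -> fresh
Step 3: SEND seq=2230 -> fresh
Step 4: SEND seq=2145 -> retransmit
Step 5: SEND seq=1000 -> fresh

Answer: 4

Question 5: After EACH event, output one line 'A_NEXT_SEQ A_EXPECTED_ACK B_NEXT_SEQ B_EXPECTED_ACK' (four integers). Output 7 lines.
1000 2000 2000 1000
1000 2145 2145 1000
1000 2145 2230 1000
1000 2145 2383 1000
1000 2383 2383 1000
1184 2383 2383 1184
1184 2383 2383 1184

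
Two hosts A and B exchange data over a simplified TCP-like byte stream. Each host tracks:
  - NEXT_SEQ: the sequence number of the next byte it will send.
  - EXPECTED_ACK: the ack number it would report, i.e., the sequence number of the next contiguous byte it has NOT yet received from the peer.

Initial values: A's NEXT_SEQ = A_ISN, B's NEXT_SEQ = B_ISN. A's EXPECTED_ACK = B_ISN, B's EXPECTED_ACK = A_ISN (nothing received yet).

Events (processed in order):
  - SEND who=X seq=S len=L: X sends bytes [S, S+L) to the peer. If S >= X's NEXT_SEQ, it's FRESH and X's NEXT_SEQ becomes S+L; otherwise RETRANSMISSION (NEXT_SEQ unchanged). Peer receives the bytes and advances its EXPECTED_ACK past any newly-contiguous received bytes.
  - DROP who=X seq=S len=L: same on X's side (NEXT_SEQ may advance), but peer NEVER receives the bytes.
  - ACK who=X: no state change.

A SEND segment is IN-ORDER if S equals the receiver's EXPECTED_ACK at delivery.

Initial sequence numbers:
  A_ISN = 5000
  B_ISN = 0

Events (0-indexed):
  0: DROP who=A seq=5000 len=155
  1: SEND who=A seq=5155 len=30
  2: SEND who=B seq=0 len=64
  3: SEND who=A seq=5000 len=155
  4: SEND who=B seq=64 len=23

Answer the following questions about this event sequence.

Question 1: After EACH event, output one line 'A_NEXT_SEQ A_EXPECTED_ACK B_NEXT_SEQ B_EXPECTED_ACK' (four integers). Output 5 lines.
5155 0 0 5000
5185 0 0 5000
5185 64 64 5000
5185 64 64 5185
5185 87 87 5185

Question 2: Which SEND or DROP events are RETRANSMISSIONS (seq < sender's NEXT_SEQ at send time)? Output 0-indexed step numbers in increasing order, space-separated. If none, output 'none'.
Answer: 3

Derivation:
Step 0: DROP seq=5000 -> fresh
Step 1: SEND seq=5155 -> fresh
Step 2: SEND seq=0 -> fresh
Step 3: SEND seq=5000 -> retransmit
Step 4: SEND seq=64 -> fresh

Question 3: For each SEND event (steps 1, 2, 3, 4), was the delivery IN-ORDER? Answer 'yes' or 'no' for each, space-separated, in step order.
Step 1: SEND seq=5155 -> out-of-order
Step 2: SEND seq=0 -> in-order
Step 3: SEND seq=5000 -> in-order
Step 4: SEND seq=64 -> in-order

Answer: no yes yes yes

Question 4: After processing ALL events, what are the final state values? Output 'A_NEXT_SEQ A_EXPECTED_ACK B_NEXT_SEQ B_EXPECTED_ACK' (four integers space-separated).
Answer: 5185 87 87 5185

Derivation:
After event 0: A_seq=5155 A_ack=0 B_seq=0 B_ack=5000
After event 1: A_seq=5185 A_ack=0 B_seq=0 B_ack=5000
After event 2: A_seq=5185 A_ack=64 B_seq=64 B_ack=5000
After event 3: A_seq=5185 A_ack=64 B_seq=64 B_ack=5185
After event 4: A_seq=5185 A_ack=87 B_seq=87 B_ack=5185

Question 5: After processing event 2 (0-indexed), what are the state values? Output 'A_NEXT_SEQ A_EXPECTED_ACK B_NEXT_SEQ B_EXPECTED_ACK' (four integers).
After event 0: A_seq=5155 A_ack=0 B_seq=0 B_ack=5000
After event 1: A_seq=5185 A_ack=0 B_seq=0 B_ack=5000
After event 2: A_seq=5185 A_ack=64 B_seq=64 B_ack=5000

5185 64 64 5000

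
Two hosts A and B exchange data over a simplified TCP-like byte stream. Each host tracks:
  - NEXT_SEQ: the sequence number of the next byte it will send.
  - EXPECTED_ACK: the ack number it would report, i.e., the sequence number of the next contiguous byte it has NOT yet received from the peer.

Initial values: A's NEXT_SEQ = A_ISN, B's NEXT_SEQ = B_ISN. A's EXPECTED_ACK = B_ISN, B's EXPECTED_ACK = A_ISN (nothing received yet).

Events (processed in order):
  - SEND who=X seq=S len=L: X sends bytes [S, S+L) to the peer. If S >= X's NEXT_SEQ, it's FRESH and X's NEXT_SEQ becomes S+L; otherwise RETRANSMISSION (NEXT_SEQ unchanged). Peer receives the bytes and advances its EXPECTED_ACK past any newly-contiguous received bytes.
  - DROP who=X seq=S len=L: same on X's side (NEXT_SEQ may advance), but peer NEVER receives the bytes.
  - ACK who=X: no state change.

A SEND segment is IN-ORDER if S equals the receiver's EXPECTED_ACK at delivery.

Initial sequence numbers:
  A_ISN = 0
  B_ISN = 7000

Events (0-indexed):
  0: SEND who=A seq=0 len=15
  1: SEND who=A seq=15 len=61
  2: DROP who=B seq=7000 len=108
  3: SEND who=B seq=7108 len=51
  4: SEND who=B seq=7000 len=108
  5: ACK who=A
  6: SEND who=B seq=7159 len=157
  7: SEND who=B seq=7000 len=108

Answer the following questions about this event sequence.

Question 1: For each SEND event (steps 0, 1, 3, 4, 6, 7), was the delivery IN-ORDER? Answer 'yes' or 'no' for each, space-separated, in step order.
Answer: yes yes no yes yes no

Derivation:
Step 0: SEND seq=0 -> in-order
Step 1: SEND seq=15 -> in-order
Step 3: SEND seq=7108 -> out-of-order
Step 4: SEND seq=7000 -> in-order
Step 6: SEND seq=7159 -> in-order
Step 7: SEND seq=7000 -> out-of-order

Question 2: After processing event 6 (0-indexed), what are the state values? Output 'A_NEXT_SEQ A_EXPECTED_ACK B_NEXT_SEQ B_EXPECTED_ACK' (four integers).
After event 0: A_seq=15 A_ack=7000 B_seq=7000 B_ack=15
After event 1: A_seq=76 A_ack=7000 B_seq=7000 B_ack=76
After event 2: A_seq=76 A_ack=7000 B_seq=7108 B_ack=76
After event 3: A_seq=76 A_ack=7000 B_seq=7159 B_ack=76
After event 4: A_seq=76 A_ack=7159 B_seq=7159 B_ack=76
After event 5: A_seq=76 A_ack=7159 B_seq=7159 B_ack=76
After event 6: A_seq=76 A_ack=7316 B_seq=7316 B_ack=76

76 7316 7316 76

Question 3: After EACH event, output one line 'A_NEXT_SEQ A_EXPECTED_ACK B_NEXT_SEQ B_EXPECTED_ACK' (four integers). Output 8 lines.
15 7000 7000 15
76 7000 7000 76
76 7000 7108 76
76 7000 7159 76
76 7159 7159 76
76 7159 7159 76
76 7316 7316 76
76 7316 7316 76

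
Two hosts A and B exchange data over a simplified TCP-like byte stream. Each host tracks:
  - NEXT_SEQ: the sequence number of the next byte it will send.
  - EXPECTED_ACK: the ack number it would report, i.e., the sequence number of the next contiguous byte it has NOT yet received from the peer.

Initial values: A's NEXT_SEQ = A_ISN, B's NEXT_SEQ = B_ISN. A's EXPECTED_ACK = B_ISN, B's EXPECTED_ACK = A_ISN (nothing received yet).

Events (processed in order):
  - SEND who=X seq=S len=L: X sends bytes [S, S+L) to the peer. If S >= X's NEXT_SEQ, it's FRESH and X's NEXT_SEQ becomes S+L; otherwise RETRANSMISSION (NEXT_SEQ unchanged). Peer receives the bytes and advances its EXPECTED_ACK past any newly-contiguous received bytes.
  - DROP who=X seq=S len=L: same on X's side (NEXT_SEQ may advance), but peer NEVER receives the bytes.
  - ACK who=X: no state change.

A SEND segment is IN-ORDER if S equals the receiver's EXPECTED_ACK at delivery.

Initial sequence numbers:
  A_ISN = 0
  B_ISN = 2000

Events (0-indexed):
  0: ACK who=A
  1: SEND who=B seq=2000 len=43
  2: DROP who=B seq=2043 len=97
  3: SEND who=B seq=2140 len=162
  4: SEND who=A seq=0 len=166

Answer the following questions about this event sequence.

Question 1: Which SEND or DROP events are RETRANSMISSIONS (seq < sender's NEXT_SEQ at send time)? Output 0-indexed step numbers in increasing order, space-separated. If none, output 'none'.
Step 1: SEND seq=2000 -> fresh
Step 2: DROP seq=2043 -> fresh
Step 3: SEND seq=2140 -> fresh
Step 4: SEND seq=0 -> fresh

Answer: none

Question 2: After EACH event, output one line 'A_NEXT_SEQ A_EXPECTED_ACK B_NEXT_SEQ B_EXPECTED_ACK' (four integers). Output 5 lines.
0 2000 2000 0
0 2043 2043 0
0 2043 2140 0
0 2043 2302 0
166 2043 2302 166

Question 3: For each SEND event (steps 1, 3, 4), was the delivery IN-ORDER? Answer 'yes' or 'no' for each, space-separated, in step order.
Step 1: SEND seq=2000 -> in-order
Step 3: SEND seq=2140 -> out-of-order
Step 4: SEND seq=0 -> in-order

Answer: yes no yes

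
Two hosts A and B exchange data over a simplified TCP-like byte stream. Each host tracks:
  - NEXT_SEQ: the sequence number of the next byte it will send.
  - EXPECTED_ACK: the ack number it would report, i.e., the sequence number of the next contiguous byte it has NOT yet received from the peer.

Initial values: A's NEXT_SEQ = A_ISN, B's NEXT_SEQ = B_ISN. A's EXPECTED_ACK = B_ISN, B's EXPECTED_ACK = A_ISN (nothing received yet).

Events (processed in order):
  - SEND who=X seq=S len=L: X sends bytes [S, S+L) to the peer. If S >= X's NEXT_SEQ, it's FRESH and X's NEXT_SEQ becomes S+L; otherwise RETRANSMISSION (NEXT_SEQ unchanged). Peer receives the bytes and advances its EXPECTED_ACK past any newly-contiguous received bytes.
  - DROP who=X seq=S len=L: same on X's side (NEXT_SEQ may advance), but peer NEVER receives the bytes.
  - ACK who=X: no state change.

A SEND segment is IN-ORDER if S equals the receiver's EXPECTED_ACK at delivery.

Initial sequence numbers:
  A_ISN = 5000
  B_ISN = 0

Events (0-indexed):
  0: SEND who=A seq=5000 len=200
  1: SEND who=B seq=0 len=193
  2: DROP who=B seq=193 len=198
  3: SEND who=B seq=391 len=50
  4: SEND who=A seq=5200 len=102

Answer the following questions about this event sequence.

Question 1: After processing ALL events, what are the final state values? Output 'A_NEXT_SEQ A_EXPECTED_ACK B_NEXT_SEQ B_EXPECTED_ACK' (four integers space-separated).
Answer: 5302 193 441 5302

Derivation:
After event 0: A_seq=5200 A_ack=0 B_seq=0 B_ack=5200
After event 1: A_seq=5200 A_ack=193 B_seq=193 B_ack=5200
After event 2: A_seq=5200 A_ack=193 B_seq=391 B_ack=5200
After event 3: A_seq=5200 A_ack=193 B_seq=441 B_ack=5200
After event 4: A_seq=5302 A_ack=193 B_seq=441 B_ack=5302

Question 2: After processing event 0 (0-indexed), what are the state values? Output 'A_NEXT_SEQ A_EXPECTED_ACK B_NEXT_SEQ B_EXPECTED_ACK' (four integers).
After event 0: A_seq=5200 A_ack=0 B_seq=0 B_ack=5200

5200 0 0 5200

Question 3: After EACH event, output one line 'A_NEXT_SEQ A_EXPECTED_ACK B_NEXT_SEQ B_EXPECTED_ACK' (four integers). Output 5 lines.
5200 0 0 5200
5200 193 193 5200
5200 193 391 5200
5200 193 441 5200
5302 193 441 5302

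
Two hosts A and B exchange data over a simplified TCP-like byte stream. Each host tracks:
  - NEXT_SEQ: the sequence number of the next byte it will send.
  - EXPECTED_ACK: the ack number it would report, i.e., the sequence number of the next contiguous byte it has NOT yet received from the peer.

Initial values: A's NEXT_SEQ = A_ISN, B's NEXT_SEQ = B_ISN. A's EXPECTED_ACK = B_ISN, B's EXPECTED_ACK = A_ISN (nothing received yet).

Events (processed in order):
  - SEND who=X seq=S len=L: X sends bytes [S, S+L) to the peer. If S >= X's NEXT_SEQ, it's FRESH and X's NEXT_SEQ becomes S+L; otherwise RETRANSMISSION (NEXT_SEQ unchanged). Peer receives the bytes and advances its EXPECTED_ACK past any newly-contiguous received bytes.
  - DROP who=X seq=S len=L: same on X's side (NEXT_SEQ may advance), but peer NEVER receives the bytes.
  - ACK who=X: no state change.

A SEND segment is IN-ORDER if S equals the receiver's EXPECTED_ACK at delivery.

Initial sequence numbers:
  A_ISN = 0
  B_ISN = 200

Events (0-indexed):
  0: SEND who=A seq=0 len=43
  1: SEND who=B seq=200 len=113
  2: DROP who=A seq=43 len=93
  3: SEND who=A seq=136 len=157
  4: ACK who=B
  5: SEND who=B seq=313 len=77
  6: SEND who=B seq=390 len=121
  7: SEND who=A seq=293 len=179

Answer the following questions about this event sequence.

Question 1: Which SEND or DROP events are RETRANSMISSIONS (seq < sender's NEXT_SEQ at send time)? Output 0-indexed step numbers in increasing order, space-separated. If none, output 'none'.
Step 0: SEND seq=0 -> fresh
Step 1: SEND seq=200 -> fresh
Step 2: DROP seq=43 -> fresh
Step 3: SEND seq=136 -> fresh
Step 5: SEND seq=313 -> fresh
Step 6: SEND seq=390 -> fresh
Step 7: SEND seq=293 -> fresh

Answer: none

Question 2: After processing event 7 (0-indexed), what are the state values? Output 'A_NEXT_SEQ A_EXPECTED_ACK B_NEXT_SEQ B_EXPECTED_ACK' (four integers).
After event 0: A_seq=43 A_ack=200 B_seq=200 B_ack=43
After event 1: A_seq=43 A_ack=313 B_seq=313 B_ack=43
After event 2: A_seq=136 A_ack=313 B_seq=313 B_ack=43
After event 3: A_seq=293 A_ack=313 B_seq=313 B_ack=43
After event 4: A_seq=293 A_ack=313 B_seq=313 B_ack=43
After event 5: A_seq=293 A_ack=390 B_seq=390 B_ack=43
After event 6: A_seq=293 A_ack=511 B_seq=511 B_ack=43
After event 7: A_seq=472 A_ack=511 B_seq=511 B_ack=43

472 511 511 43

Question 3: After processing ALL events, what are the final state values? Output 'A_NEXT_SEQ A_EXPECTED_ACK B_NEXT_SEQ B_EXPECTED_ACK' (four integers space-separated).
Answer: 472 511 511 43

Derivation:
After event 0: A_seq=43 A_ack=200 B_seq=200 B_ack=43
After event 1: A_seq=43 A_ack=313 B_seq=313 B_ack=43
After event 2: A_seq=136 A_ack=313 B_seq=313 B_ack=43
After event 3: A_seq=293 A_ack=313 B_seq=313 B_ack=43
After event 4: A_seq=293 A_ack=313 B_seq=313 B_ack=43
After event 5: A_seq=293 A_ack=390 B_seq=390 B_ack=43
After event 6: A_seq=293 A_ack=511 B_seq=511 B_ack=43
After event 7: A_seq=472 A_ack=511 B_seq=511 B_ack=43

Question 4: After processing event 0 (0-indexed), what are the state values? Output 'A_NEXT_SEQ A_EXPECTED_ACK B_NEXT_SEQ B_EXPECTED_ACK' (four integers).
After event 0: A_seq=43 A_ack=200 B_seq=200 B_ack=43

43 200 200 43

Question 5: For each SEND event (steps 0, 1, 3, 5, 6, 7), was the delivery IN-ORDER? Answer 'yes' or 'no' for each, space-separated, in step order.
Step 0: SEND seq=0 -> in-order
Step 1: SEND seq=200 -> in-order
Step 3: SEND seq=136 -> out-of-order
Step 5: SEND seq=313 -> in-order
Step 6: SEND seq=390 -> in-order
Step 7: SEND seq=293 -> out-of-order

Answer: yes yes no yes yes no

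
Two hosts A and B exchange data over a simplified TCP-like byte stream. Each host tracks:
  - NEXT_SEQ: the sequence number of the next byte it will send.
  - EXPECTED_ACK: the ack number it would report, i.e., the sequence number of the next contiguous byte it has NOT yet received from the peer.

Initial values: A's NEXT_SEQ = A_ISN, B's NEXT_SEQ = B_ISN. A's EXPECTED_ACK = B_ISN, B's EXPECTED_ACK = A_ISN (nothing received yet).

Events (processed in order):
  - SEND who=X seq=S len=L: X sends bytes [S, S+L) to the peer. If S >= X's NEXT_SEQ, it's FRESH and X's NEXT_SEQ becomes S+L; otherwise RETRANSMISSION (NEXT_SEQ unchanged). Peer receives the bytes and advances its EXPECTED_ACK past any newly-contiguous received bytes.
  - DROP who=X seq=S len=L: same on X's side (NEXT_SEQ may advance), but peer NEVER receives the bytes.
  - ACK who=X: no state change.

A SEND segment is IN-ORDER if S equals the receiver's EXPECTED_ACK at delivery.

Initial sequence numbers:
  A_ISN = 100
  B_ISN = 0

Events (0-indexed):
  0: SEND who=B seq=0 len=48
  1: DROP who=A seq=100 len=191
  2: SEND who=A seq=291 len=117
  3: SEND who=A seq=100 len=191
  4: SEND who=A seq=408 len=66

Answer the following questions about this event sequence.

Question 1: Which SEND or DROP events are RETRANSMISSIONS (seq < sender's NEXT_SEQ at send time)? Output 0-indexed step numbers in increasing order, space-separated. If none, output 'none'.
Step 0: SEND seq=0 -> fresh
Step 1: DROP seq=100 -> fresh
Step 2: SEND seq=291 -> fresh
Step 3: SEND seq=100 -> retransmit
Step 4: SEND seq=408 -> fresh

Answer: 3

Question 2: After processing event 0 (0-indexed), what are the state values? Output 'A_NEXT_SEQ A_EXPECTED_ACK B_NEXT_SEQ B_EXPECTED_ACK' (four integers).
After event 0: A_seq=100 A_ack=48 B_seq=48 B_ack=100

100 48 48 100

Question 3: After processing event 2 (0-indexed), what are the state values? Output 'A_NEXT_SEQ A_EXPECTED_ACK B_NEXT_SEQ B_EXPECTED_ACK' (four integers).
After event 0: A_seq=100 A_ack=48 B_seq=48 B_ack=100
After event 1: A_seq=291 A_ack=48 B_seq=48 B_ack=100
After event 2: A_seq=408 A_ack=48 B_seq=48 B_ack=100

408 48 48 100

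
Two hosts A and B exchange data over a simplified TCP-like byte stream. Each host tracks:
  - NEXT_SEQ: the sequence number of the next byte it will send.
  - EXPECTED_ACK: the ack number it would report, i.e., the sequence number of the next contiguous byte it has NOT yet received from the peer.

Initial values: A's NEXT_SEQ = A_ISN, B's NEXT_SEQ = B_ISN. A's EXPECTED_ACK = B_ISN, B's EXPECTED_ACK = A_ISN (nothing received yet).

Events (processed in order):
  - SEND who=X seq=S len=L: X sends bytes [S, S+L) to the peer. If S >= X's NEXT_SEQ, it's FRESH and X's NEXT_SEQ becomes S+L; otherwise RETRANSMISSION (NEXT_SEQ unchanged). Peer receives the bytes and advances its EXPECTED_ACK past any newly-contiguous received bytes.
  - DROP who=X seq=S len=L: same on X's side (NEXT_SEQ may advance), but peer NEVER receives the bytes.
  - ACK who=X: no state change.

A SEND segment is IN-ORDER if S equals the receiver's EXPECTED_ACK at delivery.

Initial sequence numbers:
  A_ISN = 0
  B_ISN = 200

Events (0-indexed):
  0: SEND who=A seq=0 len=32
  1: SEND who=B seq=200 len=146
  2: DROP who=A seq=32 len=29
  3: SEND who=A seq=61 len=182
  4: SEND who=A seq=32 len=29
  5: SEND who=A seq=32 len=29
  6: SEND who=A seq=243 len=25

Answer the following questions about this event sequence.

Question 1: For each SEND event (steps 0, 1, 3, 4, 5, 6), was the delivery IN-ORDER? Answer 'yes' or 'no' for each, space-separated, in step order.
Answer: yes yes no yes no yes

Derivation:
Step 0: SEND seq=0 -> in-order
Step 1: SEND seq=200 -> in-order
Step 3: SEND seq=61 -> out-of-order
Step 4: SEND seq=32 -> in-order
Step 5: SEND seq=32 -> out-of-order
Step 6: SEND seq=243 -> in-order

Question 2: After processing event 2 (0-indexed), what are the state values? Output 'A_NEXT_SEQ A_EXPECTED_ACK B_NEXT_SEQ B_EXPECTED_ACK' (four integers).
After event 0: A_seq=32 A_ack=200 B_seq=200 B_ack=32
After event 1: A_seq=32 A_ack=346 B_seq=346 B_ack=32
After event 2: A_seq=61 A_ack=346 B_seq=346 B_ack=32

61 346 346 32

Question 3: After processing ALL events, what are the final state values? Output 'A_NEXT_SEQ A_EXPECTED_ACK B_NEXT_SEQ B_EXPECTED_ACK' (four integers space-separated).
After event 0: A_seq=32 A_ack=200 B_seq=200 B_ack=32
After event 1: A_seq=32 A_ack=346 B_seq=346 B_ack=32
After event 2: A_seq=61 A_ack=346 B_seq=346 B_ack=32
After event 3: A_seq=243 A_ack=346 B_seq=346 B_ack=32
After event 4: A_seq=243 A_ack=346 B_seq=346 B_ack=243
After event 5: A_seq=243 A_ack=346 B_seq=346 B_ack=243
After event 6: A_seq=268 A_ack=346 B_seq=346 B_ack=268

Answer: 268 346 346 268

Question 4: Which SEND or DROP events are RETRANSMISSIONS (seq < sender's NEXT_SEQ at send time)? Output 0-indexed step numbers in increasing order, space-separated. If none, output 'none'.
Step 0: SEND seq=0 -> fresh
Step 1: SEND seq=200 -> fresh
Step 2: DROP seq=32 -> fresh
Step 3: SEND seq=61 -> fresh
Step 4: SEND seq=32 -> retransmit
Step 5: SEND seq=32 -> retransmit
Step 6: SEND seq=243 -> fresh

Answer: 4 5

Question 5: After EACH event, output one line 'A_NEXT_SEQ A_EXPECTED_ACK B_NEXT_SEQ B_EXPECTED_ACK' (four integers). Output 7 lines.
32 200 200 32
32 346 346 32
61 346 346 32
243 346 346 32
243 346 346 243
243 346 346 243
268 346 346 268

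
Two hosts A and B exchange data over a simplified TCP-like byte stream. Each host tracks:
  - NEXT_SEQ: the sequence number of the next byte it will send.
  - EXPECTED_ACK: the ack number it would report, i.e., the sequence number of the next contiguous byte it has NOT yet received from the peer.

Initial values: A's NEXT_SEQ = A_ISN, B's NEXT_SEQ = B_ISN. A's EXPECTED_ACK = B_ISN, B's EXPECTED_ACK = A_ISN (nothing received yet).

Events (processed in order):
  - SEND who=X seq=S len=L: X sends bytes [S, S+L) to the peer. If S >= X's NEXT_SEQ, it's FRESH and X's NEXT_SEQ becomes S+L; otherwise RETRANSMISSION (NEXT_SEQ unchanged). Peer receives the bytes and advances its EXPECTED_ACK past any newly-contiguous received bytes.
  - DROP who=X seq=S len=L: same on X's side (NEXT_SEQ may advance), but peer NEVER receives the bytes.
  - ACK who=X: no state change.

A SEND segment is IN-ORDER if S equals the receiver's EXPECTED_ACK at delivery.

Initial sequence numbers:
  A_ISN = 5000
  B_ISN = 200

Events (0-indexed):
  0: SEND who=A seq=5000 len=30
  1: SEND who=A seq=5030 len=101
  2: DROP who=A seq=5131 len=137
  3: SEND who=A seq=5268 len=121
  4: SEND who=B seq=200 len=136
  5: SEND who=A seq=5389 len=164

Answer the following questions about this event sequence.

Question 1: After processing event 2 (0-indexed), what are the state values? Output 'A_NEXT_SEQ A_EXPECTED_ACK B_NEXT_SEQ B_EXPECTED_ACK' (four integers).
After event 0: A_seq=5030 A_ack=200 B_seq=200 B_ack=5030
After event 1: A_seq=5131 A_ack=200 B_seq=200 B_ack=5131
After event 2: A_seq=5268 A_ack=200 B_seq=200 B_ack=5131

5268 200 200 5131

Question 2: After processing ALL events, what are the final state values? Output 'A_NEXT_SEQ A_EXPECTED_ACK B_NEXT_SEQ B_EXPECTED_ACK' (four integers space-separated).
After event 0: A_seq=5030 A_ack=200 B_seq=200 B_ack=5030
After event 1: A_seq=5131 A_ack=200 B_seq=200 B_ack=5131
After event 2: A_seq=5268 A_ack=200 B_seq=200 B_ack=5131
After event 3: A_seq=5389 A_ack=200 B_seq=200 B_ack=5131
After event 4: A_seq=5389 A_ack=336 B_seq=336 B_ack=5131
After event 5: A_seq=5553 A_ack=336 B_seq=336 B_ack=5131

Answer: 5553 336 336 5131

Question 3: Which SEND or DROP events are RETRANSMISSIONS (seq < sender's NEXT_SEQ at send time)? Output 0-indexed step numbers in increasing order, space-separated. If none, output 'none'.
Step 0: SEND seq=5000 -> fresh
Step 1: SEND seq=5030 -> fresh
Step 2: DROP seq=5131 -> fresh
Step 3: SEND seq=5268 -> fresh
Step 4: SEND seq=200 -> fresh
Step 5: SEND seq=5389 -> fresh

Answer: none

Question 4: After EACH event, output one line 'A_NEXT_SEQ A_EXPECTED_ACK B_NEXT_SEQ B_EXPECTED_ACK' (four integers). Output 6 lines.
5030 200 200 5030
5131 200 200 5131
5268 200 200 5131
5389 200 200 5131
5389 336 336 5131
5553 336 336 5131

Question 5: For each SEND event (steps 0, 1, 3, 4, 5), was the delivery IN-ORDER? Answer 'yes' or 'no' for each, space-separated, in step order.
Answer: yes yes no yes no

Derivation:
Step 0: SEND seq=5000 -> in-order
Step 1: SEND seq=5030 -> in-order
Step 3: SEND seq=5268 -> out-of-order
Step 4: SEND seq=200 -> in-order
Step 5: SEND seq=5389 -> out-of-order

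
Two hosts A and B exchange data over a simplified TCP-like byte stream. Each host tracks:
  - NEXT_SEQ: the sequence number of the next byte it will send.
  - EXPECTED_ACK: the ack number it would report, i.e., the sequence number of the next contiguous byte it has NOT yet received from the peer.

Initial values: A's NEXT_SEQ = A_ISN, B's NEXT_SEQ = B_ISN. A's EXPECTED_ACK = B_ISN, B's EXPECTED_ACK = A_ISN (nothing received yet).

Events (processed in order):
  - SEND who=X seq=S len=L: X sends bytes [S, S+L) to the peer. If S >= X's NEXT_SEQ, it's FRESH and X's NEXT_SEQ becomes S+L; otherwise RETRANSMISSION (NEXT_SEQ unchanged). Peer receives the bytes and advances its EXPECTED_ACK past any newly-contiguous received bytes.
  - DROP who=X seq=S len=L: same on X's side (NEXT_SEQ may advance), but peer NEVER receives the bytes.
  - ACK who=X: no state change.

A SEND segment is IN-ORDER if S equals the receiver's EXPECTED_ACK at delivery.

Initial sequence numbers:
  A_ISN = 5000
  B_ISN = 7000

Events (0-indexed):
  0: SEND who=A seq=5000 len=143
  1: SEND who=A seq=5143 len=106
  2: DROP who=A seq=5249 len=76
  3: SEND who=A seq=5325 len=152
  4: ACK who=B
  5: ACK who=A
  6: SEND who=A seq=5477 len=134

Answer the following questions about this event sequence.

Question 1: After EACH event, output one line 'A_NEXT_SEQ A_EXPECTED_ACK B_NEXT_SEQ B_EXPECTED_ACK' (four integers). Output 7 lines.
5143 7000 7000 5143
5249 7000 7000 5249
5325 7000 7000 5249
5477 7000 7000 5249
5477 7000 7000 5249
5477 7000 7000 5249
5611 7000 7000 5249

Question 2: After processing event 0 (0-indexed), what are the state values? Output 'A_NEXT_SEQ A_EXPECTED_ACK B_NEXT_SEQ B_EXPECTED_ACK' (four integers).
After event 0: A_seq=5143 A_ack=7000 B_seq=7000 B_ack=5143

5143 7000 7000 5143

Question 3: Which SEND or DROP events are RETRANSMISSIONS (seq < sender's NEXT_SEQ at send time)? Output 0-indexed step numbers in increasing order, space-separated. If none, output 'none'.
Answer: none

Derivation:
Step 0: SEND seq=5000 -> fresh
Step 1: SEND seq=5143 -> fresh
Step 2: DROP seq=5249 -> fresh
Step 3: SEND seq=5325 -> fresh
Step 6: SEND seq=5477 -> fresh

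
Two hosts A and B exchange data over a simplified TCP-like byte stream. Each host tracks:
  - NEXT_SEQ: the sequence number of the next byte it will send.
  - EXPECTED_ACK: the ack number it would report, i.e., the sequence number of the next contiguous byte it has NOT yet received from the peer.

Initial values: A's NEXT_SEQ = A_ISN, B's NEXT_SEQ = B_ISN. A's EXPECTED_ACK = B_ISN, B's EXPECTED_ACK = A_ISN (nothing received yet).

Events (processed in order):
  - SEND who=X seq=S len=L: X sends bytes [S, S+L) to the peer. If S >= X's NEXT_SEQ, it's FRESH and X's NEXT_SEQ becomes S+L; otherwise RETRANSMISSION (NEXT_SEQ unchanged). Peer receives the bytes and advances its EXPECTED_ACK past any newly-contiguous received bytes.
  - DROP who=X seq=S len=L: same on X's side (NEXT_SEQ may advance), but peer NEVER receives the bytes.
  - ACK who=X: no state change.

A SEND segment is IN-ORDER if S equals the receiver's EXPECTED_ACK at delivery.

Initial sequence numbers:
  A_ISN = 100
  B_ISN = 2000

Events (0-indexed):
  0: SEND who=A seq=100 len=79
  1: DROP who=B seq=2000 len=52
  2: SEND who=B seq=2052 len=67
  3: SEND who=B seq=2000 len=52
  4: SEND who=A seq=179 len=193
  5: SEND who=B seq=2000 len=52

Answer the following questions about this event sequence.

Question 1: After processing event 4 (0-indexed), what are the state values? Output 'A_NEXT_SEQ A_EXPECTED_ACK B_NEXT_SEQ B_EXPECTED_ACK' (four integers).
After event 0: A_seq=179 A_ack=2000 B_seq=2000 B_ack=179
After event 1: A_seq=179 A_ack=2000 B_seq=2052 B_ack=179
After event 2: A_seq=179 A_ack=2000 B_seq=2119 B_ack=179
After event 3: A_seq=179 A_ack=2119 B_seq=2119 B_ack=179
After event 4: A_seq=372 A_ack=2119 B_seq=2119 B_ack=372

372 2119 2119 372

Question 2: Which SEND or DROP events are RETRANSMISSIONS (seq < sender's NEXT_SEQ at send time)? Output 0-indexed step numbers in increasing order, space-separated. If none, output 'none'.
Answer: 3 5

Derivation:
Step 0: SEND seq=100 -> fresh
Step 1: DROP seq=2000 -> fresh
Step 2: SEND seq=2052 -> fresh
Step 3: SEND seq=2000 -> retransmit
Step 4: SEND seq=179 -> fresh
Step 5: SEND seq=2000 -> retransmit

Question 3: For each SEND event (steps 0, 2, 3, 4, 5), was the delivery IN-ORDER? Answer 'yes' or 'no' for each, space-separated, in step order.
Step 0: SEND seq=100 -> in-order
Step 2: SEND seq=2052 -> out-of-order
Step 3: SEND seq=2000 -> in-order
Step 4: SEND seq=179 -> in-order
Step 5: SEND seq=2000 -> out-of-order

Answer: yes no yes yes no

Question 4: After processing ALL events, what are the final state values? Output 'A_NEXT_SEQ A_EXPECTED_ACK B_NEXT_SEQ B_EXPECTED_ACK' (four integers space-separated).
Answer: 372 2119 2119 372

Derivation:
After event 0: A_seq=179 A_ack=2000 B_seq=2000 B_ack=179
After event 1: A_seq=179 A_ack=2000 B_seq=2052 B_ack=179
After event 2: A_seq=179 A_ack=2000 B_seq=2119 B_ack=179
After event 3: A_seq=179 A_ack=2119 B_seq=2119 B_ack=179
After event 4: A_seq=372 A_ack=2119 B_seq=2119 B_ack=372
After event 5: A_seq=372 A_ack=2119 B_seq=2119 B_ack=372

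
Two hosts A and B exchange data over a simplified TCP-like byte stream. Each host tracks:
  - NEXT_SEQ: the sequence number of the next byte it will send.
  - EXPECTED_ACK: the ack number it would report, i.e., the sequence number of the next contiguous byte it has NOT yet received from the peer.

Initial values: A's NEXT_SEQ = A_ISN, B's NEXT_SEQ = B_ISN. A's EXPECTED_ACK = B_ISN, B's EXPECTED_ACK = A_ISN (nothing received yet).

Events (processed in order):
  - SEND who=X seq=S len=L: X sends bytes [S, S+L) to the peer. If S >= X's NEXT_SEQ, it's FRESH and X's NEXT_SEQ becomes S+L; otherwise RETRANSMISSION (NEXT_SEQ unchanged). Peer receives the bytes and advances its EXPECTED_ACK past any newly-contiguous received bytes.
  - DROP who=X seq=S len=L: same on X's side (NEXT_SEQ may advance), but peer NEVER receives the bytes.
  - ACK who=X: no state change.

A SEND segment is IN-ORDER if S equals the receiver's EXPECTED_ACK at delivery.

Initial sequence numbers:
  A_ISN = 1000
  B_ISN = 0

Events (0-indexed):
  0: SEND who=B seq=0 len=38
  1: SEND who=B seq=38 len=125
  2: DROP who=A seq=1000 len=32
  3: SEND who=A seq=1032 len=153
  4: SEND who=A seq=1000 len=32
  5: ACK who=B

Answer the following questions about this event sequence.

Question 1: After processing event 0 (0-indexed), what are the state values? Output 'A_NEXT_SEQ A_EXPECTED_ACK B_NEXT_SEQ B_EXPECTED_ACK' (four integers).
After event 0: A_seq=1000 A_ack=38 B_seq=38 B_ack=1000

1000 38 38 1000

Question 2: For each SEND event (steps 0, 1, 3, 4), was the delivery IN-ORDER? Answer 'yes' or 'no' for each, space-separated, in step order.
Step 0: SEND seq=0 -> in-order
Step 1: SEND seq=38 -> in-order
Step 3: SEND seq=1032 -> out-of-order
Step 4: SEND seq=1000 -> in-order

Answer: yes yes no yes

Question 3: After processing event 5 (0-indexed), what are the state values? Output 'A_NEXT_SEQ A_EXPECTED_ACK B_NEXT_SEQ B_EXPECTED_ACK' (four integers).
After event 0: A_seq=1000 A_ack=38 B_seq=38 B_ack=1000
After event 1: A_seq=1000 A_ack=163 B_seq=163 B_ack=1000
After event 2: A_seq=1032 A_ack=163 B_seq=163 B_ack=1000
After event 3: A_seq=1185 A_ack=163 B_seq=163 B_ack=1000
After event 4: A_seq=1185 A_ack=163 B_seq=163 B_ack=1185
After event 5: A_seq=1185 A_ack=163 B_seq=163 B_ack=1185

1185 163 163 1185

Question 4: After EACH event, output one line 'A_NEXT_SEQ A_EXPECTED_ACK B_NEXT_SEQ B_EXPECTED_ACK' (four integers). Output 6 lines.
1000 38 38 1000
1000 163 163 1000
1032 163 163 1000
1185 163 163 1000
1185 163 163 1185
1185 163 163 1185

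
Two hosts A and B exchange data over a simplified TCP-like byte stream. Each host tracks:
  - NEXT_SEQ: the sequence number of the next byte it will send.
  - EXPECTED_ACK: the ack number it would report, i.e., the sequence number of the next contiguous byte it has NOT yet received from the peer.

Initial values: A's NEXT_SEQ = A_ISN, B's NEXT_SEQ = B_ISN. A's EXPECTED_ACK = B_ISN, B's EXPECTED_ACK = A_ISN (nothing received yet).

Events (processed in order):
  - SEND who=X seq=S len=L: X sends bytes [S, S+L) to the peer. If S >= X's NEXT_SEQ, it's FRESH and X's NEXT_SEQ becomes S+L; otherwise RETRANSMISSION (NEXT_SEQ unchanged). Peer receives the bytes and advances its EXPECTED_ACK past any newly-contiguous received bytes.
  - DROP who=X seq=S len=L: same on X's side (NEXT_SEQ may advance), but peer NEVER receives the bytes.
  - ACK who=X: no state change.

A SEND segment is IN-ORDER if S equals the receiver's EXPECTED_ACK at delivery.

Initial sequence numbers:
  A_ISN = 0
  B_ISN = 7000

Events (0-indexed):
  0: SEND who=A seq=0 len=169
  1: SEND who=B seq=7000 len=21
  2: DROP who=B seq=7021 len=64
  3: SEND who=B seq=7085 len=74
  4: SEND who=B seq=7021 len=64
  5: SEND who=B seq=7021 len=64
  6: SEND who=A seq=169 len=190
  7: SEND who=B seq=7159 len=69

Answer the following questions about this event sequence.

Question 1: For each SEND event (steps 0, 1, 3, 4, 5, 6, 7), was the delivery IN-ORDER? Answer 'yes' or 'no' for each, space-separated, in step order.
Answer: yes yes no yes no yes yes

Derivation:
Step 0: SEND seq=0 -> in-order
Step 1: SEND seq=7000 -> in-order
Step 3: SEND seq=7085 -> out-of-order
Step 4: SEND seq=7021 -> in-order
Step 5: SEND seq=7021 -> out-of-order
Step 6: SEND seq=169 -> in-order
Step 7: SEND seq=7159 -> in-order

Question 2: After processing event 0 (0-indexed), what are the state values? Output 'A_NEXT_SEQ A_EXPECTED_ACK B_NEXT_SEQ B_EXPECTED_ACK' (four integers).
After event 0: A_seq=169 A_ack=7000 B_seq=7000 B_ack=169

169 7000 7000 169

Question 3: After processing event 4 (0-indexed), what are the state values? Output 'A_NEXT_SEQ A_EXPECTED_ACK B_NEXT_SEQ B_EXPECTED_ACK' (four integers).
After event 0: A_seq=169 A_ack=7000 B_seq=7000 B_ack=169
After event 1: A_seq=169 A_ack=7021 B_seq=7021 B_ack=169
After event 2: A_seq=169 A_ack=7021 B_seq=7085 B_ack=169
After event 3: A_seq=169 A_ack=7021 B_seq=7159 B_ack=169
After event 4: A_seq=169 A_ack=7159 B_seq=7159 B_ack=169

169 7159 7159 169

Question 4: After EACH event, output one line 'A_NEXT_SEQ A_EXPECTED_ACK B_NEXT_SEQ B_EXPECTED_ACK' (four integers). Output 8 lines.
169 7000 7000 169
169 7021 7021 169
169 7021 7085 169
169 7021 7159 169
169 7159 7159 169
169 7159 7159 169
359 7159 7159 359
359 7228 7228 359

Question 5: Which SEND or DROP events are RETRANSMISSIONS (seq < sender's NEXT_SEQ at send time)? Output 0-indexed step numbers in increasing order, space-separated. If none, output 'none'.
Step 0: SEND seq=0 -> fresh
Step 1: SEND seq=7000 -> fresh
Step 2: DROP seq=7021 -> fresh
Step 3: SEND seq=7085 -> fresh
Step 4: SEND seq=7021 -> retransmit
Step 5: SEND seq=7021 -> retransmit
Step 6: SEND seq=169 -> fresh
Step 7: SEND seq=7159 -> fresh

Answer: 4 5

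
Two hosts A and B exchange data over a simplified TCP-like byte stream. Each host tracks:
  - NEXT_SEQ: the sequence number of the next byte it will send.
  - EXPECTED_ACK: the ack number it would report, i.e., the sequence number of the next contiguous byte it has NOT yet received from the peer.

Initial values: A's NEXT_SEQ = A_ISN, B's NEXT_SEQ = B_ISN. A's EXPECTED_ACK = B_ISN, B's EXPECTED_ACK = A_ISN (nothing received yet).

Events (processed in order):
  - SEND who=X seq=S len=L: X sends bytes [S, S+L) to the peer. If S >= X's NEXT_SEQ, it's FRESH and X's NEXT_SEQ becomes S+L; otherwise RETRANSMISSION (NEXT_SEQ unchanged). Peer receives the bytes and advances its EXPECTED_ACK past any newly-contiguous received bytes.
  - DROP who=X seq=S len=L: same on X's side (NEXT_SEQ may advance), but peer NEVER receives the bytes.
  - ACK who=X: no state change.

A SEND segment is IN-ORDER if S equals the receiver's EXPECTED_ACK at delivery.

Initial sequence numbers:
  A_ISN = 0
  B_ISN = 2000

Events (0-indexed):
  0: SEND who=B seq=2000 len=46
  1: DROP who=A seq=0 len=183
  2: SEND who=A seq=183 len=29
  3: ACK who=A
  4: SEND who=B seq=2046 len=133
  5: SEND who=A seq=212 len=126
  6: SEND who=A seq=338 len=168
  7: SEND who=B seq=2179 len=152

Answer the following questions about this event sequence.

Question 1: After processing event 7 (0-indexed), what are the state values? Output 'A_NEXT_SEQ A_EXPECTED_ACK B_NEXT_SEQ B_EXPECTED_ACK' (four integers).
After event 0: A_seq=0 A_ack=2046 B_seq=2046 B_ack=0
After event 1: A_seq=183 A_ack=2046 B_seq=2046 B_ack=0
After event 2: A_seq=212 A_ack=2046 B_seq=2046 B_ack=0
After event 3: A_seq=212 A_ack=2046 B_seq=2046 B_ack=0
After event 4: A_seq=212 A_ack=2179 B_seq=2179 B_ack=0
After event 5: A_seq=338 A_ack=2179 B_seq=2179 B_ack=0
After event 6: A_seq=506 A_ack=2179 B_seq=2179 B_ack=0
After event 7: A_seq=506 A_ack=2331 B_seq=2331 B_ack=0

506 2331 2331 0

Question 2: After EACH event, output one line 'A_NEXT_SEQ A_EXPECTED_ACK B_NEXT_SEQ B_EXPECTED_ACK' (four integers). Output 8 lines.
0 2046 2046 0
183 2046 2046 0
212 2046 2046 0
212 2046 2046 0
212 2179 2179 0
338 2179 2179 0
506 2179 2179 0
506 2331 2331 0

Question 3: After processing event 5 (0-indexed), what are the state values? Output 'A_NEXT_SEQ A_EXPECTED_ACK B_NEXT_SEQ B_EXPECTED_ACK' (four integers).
After event 0: A_seq=0 A_ack=2046 B_seq=2046 B_ack=0
After event 1: A_seq=183 A_ack=2046 B_seq=2046 B_ack=0
After event 2: A_seq=212 A_ack=2046 B_seq=2046 B_ack=0
After event 3: A_seq=212 A_ack=2046 B_seq=2046 B_ack=0
After event 4: A_seq=212 A_ack=2179 B_seq=2179 B_ack=0
After event 5: A_seq=338 A_ack=2179 B_seq=2179 B_ack=0

338 2179 2179 0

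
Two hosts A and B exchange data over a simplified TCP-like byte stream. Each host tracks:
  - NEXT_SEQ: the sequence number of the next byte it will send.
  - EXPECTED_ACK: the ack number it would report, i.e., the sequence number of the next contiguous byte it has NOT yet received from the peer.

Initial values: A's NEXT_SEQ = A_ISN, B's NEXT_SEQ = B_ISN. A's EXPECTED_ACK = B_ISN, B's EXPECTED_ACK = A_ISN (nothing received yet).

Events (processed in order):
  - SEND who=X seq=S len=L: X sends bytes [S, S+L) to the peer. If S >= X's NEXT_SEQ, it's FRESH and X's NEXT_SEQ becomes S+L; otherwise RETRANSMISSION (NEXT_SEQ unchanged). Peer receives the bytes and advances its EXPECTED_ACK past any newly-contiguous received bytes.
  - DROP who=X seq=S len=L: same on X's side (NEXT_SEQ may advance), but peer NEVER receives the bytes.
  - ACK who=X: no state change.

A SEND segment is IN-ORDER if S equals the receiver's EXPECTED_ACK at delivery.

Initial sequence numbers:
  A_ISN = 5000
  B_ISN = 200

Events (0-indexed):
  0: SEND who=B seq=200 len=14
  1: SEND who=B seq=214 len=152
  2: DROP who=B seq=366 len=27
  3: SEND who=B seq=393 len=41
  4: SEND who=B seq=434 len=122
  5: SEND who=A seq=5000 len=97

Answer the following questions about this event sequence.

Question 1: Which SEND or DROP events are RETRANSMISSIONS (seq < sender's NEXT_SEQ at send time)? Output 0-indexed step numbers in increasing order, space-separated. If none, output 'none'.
Answer: none

Derivation:
Step 0: SEND seq=200 -> fresh
Step 1: SEND seq=214 -> fresh
Step 2: DROP seq=366 -> fresh
Step 3: SEND seq=393 -> fresh
Step 4: SEND seq=434 -> fresh
Step 5: SEND seq=5000 -> fresh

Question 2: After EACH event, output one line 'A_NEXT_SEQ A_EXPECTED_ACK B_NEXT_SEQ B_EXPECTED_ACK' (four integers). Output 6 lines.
5000 214 214 5000
5000 366 366 5000
5000 366 393 5000
5000 366 434 5000
5000 366 556 5000
5097 366 556 5097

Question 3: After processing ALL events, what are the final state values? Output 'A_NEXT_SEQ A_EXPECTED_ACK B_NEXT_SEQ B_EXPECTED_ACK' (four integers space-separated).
Answer: 5097 366 556 5097

Derivation:
After event 0: A_seq=5000 A_ack=214 B_seq=214 B_ack=5000
After event 1: A_seq=5000 A_ack=366 B_seq=366 B_ack=5000
After event 2: A_seq=5000 A_ack=366 B_seq=393 B_ack=5000
After event 3: A_seq=5000 A_ack=366 B_seq=434 B_ack=5000
After event 4: A_seq=5000 A_ack=366 B_seq=556 B_ack=5000
After event 5: A_seq=5097 A_ack=366 B_seq=556 B_ack=5097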